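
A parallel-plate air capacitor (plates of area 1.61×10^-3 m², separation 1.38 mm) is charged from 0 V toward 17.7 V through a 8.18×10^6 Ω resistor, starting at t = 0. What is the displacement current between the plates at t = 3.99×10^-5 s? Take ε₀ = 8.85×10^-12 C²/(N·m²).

With C = ε₀A/d = (8.85×10^-12)(1.61×10^-3)/(1.38×10^-3) = 1.033×10^-11 F, the time constant is τ = RC = 8.450×10^-5 s, so t/τ = 0.4722 and e^(−t/τ) = 0.6236.
I_d = I_cond = (V₀/R) e^(−t/τ) = (2.164×10^-6)(0.6236) = 1.35×10^-6 A.

1.35×10^-6 A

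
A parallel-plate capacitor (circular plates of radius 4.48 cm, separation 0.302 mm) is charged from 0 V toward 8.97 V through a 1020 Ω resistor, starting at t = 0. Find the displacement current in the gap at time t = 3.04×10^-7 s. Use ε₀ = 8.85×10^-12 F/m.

C = ε₀A/d = (8.85×10^-12)(6.305×10^-3)/(3.02×10^-4) = 1.848×10^-10 F, so τ = RC = 1.885×10^-7 s.
The conduction current is I(t) = (V₀/R) e^(−t/τ), and the displacement current between the plates equals it.
t/τ = 1.613; I_d = (8.97/1020) · e^(−1.613) = (8.794×10^-3)(0.1993) = 1.75×10^-3 A.

1.75×10^-3 A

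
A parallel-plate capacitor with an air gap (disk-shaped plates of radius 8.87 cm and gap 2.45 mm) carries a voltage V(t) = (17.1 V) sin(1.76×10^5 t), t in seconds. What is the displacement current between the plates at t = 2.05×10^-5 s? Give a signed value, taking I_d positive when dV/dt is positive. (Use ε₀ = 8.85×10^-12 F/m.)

C = ε₀A/d = (8.85×10^-12)(0.02472)/(2.45×10^-3) = 8.929×10^-11 F. dV/dt = V₀ω·cos(ωt); at ωt = 3.608 rad this factor is -0.8932.
I_d = C dV/dt = (8.929×10^-11)(17.1)(1.76×10^5)(-0.8932) = -2.40×10^-4 A.

-2.40×10^-4 A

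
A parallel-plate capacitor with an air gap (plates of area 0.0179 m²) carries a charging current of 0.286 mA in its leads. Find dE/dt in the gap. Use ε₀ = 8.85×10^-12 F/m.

1.81×10^9 V/(m·s)

Charge continuity gives I_d = I = 2.86×10^-4 A between the plates.
Inverting I_d = ε₀ A dE/dt gives dE/dt = 2.86×10^-4 / (8.85×10^-12 · 0.0179) = 1.81×10^9 V/(m·s).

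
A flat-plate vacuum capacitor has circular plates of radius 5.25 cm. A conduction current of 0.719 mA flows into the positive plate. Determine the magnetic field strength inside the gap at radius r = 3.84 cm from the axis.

2.00×10^-9 T

Between the plates the displacement current equals the wire current: I_d = 0.719 mA = 7.19×10^-4 A.
∮B·dl = μ₀ I_d,enc with I_d,enc = I_d r²/R² = 3.847×10^-4 A; so B = μ₀ I_d,enc/(2πr) = 2.00×10^-9 T.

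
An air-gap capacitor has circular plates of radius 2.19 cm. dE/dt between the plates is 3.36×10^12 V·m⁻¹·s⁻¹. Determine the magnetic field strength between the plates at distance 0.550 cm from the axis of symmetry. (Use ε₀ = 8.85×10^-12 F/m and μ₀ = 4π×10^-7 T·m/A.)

Total displacement current: I_d = ε₀(πR²)(dE/dt) = (8.85×10^-12)(1.507×10^-3)(3.36×10^12) = 0.04481 A.
∮B·dl = μ₀ I_d,enc with I_d,enc = I_d r²/R² = 2.826×10^-3 A; so B = μ₀ I_d,enc/(2πr) = 1.03×10^-7 T.

1.03×10^-7 T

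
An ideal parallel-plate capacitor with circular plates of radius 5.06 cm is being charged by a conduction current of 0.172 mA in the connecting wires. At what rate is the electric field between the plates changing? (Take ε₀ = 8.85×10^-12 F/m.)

By continuity, I_d in the gap equals the 0.172 mA flowing in the wire.
Inverting I_d = ε₀ A dE/dt gives dE/dt = 1.72×10^-4 / (8.85×10^-12 · 8.044×10^-3) = 2.42×10^9 V/(m·s).

2.42×10^9 V/(m·s)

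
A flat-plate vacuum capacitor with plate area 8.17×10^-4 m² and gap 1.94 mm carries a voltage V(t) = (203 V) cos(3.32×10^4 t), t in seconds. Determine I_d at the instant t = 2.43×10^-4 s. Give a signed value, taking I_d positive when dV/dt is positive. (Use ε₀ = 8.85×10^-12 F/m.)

-2.45×10^-5 A

dV/dt = (203)(3.32×10^4)·−sin(8.0676) = -6.586×10^6 V/s.
I_d = C dV/dt with C = ε₀A/d = (8.85×10^-12)(8.17×10^-4)/(1.94×10^-3) = 3.727×10^-12 F, so I_d = (3.727×10^-12)(-6.586×10^6) = -2.45×10^-5 A.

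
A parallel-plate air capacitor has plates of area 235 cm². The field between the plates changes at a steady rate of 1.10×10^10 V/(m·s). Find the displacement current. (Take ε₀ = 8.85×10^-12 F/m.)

2.29×10^-3 A

I_d = ε₀ A (dE/dt) = (8.85×10^-12)(0.0235 m²)(1.10×10^10) = 2.29×10^-3 A.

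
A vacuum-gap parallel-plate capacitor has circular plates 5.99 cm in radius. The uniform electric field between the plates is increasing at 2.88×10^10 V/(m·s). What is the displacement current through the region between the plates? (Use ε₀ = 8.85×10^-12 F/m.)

The displacement current is ε₀ times dΦ_E/dt = ε₀ A dE/dt = (8.85×10^-12)(0.01127)(2.88×10^10) = 2.87×10^-3 A.

2.87×10^-3 A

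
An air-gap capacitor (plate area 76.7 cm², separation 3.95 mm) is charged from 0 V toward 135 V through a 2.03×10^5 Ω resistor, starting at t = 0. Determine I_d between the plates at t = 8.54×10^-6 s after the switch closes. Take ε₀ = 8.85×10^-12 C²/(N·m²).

5.75×10^-5 A

C = ε₀A/d = (8.85×10^-12)(7.67×10^-3)/(3.95×10^-3) = 1.718×10^-11 F and τ = RC = 3.488×10^-6 s. I_d in the gap equals the RC charging current.
I_d(t) = (V₀/R) e^(−t/τ) = 6.650×10^-4 · e^(−2.448) = 5.75×10^-5 A.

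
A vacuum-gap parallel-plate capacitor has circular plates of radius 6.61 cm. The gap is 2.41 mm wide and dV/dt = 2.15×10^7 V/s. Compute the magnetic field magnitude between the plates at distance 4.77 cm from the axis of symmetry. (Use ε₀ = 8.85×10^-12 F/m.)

With E = V/d, dE/dt = 8.921×10^9 V/(m·s) and πR² = 0.01373 m², giving I_d = ε₀ πR² dE/dt = 1.084×10^-3 A.
An Ampèrian loop of radius r encloses a fraction (r/R)² of I_d. Then B·2πr = μ₀ I_d (r/R)², giving B = μ₀ I_d r/(2πR²) = 2.37×10^-9 T.

2.37×10^-9 T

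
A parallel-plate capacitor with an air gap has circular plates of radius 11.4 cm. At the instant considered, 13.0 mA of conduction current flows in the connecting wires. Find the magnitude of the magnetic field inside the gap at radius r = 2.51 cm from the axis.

5.02×10^-9 T

Between the plates the displacement current equals the wire current: I_d = 13.0 mA = 0.0130 A.
An Ampèrian loop of radius r encloses a fraction (r/R)² of I_d. Then B·2πr = μ₀ I_d (r/R)², giving B = μ₀ I_d r/(2πR²) = 5.02×10^-9 T.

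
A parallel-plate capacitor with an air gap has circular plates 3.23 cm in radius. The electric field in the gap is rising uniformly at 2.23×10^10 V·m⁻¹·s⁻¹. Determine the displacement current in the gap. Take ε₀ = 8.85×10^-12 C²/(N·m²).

The displacement current is ε₀ times dΦ_E/dt = ε₀ A dE/dt = (8.85×10^-12)(3.278×10^-3)(2.23×10^10) = 6.47×10^-4 A.

6.47×10^-4 A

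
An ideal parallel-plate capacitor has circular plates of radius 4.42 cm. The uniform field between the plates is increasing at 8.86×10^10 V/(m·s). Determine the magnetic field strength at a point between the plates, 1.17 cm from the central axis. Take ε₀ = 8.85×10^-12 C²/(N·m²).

Through the whole plate area (πR² = 6.138×10^-3 m²), I_d = ε₀ πR² dE/dt = 4.813×10^-3 A.
For r < R the Ampère–Maxwell law gives B(2πr) = μ₀ I_d (r²/R²), so B = μ₀ I_d r/(2πR²) = (4π×10^-7)(4.813×10^-3)(0.0117)/(2π·0.0442²) = 5.76×10^-9 T.

5.76×10^-9 T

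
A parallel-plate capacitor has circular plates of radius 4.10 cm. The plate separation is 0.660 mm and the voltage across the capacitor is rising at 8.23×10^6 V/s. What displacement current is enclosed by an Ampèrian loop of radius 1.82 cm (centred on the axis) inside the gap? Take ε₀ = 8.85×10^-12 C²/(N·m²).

I_d = C dV/dt with C = ε₀πR²/d = 7.081×10^-11 F, so I_d = (7.081×10^-11)(8.23×10^6) = 5.828×10^-4 A.
Since J_d is uniform, the enclosed fraction is (r/R)² = 0.1970, giving I_d,enc = 1.15×10^-4 A.

1.15×10^-4 A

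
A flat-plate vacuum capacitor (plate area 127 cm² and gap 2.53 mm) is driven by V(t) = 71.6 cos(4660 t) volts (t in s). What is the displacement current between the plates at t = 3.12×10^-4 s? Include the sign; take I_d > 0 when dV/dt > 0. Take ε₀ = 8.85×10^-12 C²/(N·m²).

-1.47×10^-5 A

C = ε₀A/d = (8.85×10^-12)(0.0127)/(2.53×10^-3) = 4.442×10^-11 F. dV/dt = V₀ω·−sin(ωt); at ωt = 1.45392 rad this factor is -0.9932.
I_d = C dV/dt = (4.442×10^-11)(71.6)(4660)(-0.9932) = -1.47×10^-5 A.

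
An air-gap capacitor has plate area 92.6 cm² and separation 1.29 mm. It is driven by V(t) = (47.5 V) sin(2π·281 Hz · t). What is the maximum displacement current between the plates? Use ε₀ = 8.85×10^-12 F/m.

C = ε₀A/d = (8.85×10^-12)(9.26×10^-3)/(1.29×10^-3) = 6.353×10^-11 F; ω = 2πf = 1766 rad/s.
I_d = C dV/dt, so |I_d|_max = C V₀ ω = (6.353×10^-11)(47.5)(1766) = 5.33×10^-6 A.

5.33×10^-6 A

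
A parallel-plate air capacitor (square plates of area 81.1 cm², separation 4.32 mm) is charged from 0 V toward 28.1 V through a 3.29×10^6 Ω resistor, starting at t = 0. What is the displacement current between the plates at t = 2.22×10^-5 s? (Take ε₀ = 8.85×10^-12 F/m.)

C = ε₀A/d = (8.85×10^-12)(8.11×10^-3)/(4.32×10^-3) = 1.661×10^-11 F and τ = RC = 5.465×10^-5 s. I_d in the gap equals the RC charging current.
I_d(t) = (V₀/R) e^(−t/τ) = 8.541×10^-6 · e^(−0.4062) = 5.69×10^-6 A.

5.69×10^-6 A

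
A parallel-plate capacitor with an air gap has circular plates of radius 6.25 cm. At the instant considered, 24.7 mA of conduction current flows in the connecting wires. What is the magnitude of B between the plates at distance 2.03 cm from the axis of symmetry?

No conduction current crosses the gap, so I_d there equals the 0.0247 A in the leads.
An Ampèrian loop of radius r encloses a fraction (r/R)² of I_d. Then B·2πr = μ₀ I_d (r/R)², giving B = μ₀ I_d r/(2πR²) = 2.57×10^-8 T.

2.57×10^-8 T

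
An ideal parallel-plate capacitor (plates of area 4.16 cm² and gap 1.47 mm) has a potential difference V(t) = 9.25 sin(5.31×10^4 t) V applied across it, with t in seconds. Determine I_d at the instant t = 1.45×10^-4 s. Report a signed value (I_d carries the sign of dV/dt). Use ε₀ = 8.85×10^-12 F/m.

1.89×10^-7 A

dE/dt = (V₀ω/d)·cos(ωt) with ωt = 7.6995 rad: (9.25)(5.31×10^4)(0.1539)/(1.47×10^-3) = 5.142×10^7 V/(m·s).
I_d = ε₀ A dE/dt = (8.85×10^-12)(4.16×10^-4)(5.142×10^7) = 1.89×10^-7 A.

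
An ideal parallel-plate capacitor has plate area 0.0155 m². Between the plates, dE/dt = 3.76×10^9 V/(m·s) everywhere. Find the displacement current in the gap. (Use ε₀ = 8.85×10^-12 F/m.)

I_d = ε₀ A (dE/dt) = (8.85×10^-12)(0.0155 m²)(3.76×10^9) = 5.16×10^-4 A.

5.16×10^-4 A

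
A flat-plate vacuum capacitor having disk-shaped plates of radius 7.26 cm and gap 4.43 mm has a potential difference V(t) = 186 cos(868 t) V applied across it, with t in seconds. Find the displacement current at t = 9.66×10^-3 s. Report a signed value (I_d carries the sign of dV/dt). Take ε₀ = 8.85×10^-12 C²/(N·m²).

dE/dt = (V₀ω/d)·−sin(ωt) with ωt = 8.38488 rad: (186)(868)(-0.8624)/(4.43×10^-3) = -3.143×10^7 V/(m·s).
I_d = ε₀ A dE/dt = (8.85×10^-12)(0.01656)(-3.143×10^7) = -4.61×10^-6 A.

-4.61×10^-6 A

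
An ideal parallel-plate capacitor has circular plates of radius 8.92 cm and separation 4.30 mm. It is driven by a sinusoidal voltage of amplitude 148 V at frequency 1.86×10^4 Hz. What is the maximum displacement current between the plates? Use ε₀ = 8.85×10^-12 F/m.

8.90×10^-4 A

The displacement current equals the conduction current C dV/dt, which peaks at C V₀ ω.
With C = ε₀A/d = (8.85×10^-12)(0.02500)/(4.30×10^-3) = 5.145×10^-11 F and ω = 2πf = 1.169×10^5 rad/s, I_d,max = (5.145×10^-11)(148)(1.169×10^5) = 8.90×10^-4 A.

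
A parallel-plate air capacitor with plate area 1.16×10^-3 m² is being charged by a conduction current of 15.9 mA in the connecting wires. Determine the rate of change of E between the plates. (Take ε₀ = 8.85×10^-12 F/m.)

The displacement current between the plates equals the conduction current, I_d = 15.9 mA.
Since I_d = ε₀ A dE/dt, dE/dt = I_d/(ε₀A) = (0.0159)/((8.85×10^-12)(1.16×10^-3)) = 1.55×10^12 V/(m·s).

1.55×10^12 V/(m·s)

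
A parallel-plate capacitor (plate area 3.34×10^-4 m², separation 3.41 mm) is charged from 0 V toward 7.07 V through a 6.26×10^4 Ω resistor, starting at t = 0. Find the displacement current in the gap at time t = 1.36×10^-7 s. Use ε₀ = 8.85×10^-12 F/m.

C = ε₀A/d = (8.85×10^-12)(3.34×10^-4)/(3.41×10^-3) = 8.668×10^-13 F and τ = RC = 5.426×10^-8 s. I_d in the gap equals the RC charging current.
I_d(t) = (V₀/R) e^(−t/τ) = 1.129×10^-4 · e^(−2.506) = 9.21×10^-6 A.

9.21×10^-6 A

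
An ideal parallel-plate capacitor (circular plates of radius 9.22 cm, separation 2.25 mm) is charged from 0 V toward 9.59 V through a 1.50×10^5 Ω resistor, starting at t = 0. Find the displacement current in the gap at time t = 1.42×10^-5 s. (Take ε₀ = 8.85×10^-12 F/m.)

C = ε₀A/d = (8.85×10^-12)(0.02671)/(2.25×10^-3) = 1.051×10^-10 F, so τ = RC = 1.576×10^-5 s.
The conduction current is I(t) = (V₀/R) e^(−t/τ), and the displacement current between the plates equals it.
t/τ = 0.9010; I_d = (9.59/1.50×10^5) · e^(−0.9010) = (6.393×10^-5)(0.4062) = 2.60×10^-5 A.

2.60×10^-5 A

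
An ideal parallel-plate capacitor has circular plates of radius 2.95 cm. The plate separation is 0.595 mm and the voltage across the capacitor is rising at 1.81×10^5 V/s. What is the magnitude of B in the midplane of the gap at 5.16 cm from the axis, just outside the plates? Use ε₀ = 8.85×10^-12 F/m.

With E = V/d, dE/dt = 3.042×10^8 V/(m·s) and πR² = 2.734×10^-3 m², giving I_d = ε₀ πR² dE/dt = 7.360×10^-6 A.
For r ≥ R the full I_d is enclosed: B = μ₀ I_d/(2πr) = (4π×10^-7)(7.360×10^-6)/(2π·0.0516) = 2.85×10^-11 T.

2.85×10^-11 T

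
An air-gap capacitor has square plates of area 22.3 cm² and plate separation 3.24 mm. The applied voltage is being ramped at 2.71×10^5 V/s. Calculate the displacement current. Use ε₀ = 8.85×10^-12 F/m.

The field between the plates is E = V/d, so dE/dt = (2.71×10^5)/(3.24×10^-3 m) = 8.364×10^7 V/(m·s).
I_d = ε₀ A (dE/dt) = (8.85×10^-12)(2.23×10^-3)(8.364×10^7) = 1.65×10^-6 A.

1.65×10^-6 A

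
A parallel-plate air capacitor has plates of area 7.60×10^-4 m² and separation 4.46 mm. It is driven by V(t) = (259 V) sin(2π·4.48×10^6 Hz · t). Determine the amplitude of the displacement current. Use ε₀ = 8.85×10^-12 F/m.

(dE/dt)_max = V₀ω/d = 1.635×10^12 V/(m·s); ω = 2πf = 2.815×10^7 rad/s.
I_d,max = ε₀ A (dE/dt)_max = (8.85×10^-12)(7.60×10^-4)(1.635×10^12) = 0.0110 A.

0.0110 A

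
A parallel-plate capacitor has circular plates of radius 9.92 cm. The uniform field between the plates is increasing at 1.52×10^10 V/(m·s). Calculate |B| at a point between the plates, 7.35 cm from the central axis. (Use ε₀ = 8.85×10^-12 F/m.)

6.21×10^-9 T

Through the whole plate area (πR² = 0.03092 m²), I_d = ε₀ πR² dE/dt = 4.159×10^-3 A.
∮B·dl = μ₀ I_d,enc with I_d,enc = I_d r²/R² = 2.283×10^-3 A; so B = μ₀ I_d,enc/(2πr) = 6.21×10^-9 T.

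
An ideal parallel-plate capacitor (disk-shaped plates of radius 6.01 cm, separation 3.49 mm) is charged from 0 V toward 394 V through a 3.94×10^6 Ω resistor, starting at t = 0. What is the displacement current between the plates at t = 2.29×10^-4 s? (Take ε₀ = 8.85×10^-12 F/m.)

C = ε₀A/d = (8.85×10^-12)(0.01135)/(3.49×10^-3) = 2.878×10^-11 F, so τ = RC = 1.134×10^-4 s.
The conduction current is I(t) = (V₀/R) e^(−t/τ), and the displacement current between the plates equals it.
t/τ = 2.019; I_d = (394/3.94×10^6) · e^(−2.019) = (1.000×10^-4)(0.1328) = 1.33×10^-5 A.

1.33×10^-5 A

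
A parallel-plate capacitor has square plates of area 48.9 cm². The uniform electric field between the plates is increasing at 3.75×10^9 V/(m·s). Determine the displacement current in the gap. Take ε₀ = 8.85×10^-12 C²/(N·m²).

1.62×10^-4 A

With a uniform field, Φ_E = EA, so I_d = ε₀ A dE/dt = 1.62×10^-4 A.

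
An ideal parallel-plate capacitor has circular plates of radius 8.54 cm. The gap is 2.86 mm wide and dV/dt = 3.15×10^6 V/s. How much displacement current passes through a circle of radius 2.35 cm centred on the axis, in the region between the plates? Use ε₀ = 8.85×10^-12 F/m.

dE/dt = (dV/dt)/d = 1.101×10^9 V/(m·s); I_d = ε₀(πR²)(dE/dt) = (8.85×10^-12)(0.02291)(1.101×10^9) = 2.232×10^-4 A.
Through an area πr² the displacement current is I_d·(πr²/πR²) = I_d (r/R)² = 1.69×10^-5 A.

1.69×10^-5 A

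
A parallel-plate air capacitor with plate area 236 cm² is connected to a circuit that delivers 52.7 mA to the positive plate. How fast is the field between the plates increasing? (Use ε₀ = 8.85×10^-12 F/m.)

2.52×10^11 V/(m·s)

Charge continuity gives I_d = I = 0.0527 A between the plates.
Then dE/dt = I_d/(ε₀A) = 2.52×10^11 V/(m·s).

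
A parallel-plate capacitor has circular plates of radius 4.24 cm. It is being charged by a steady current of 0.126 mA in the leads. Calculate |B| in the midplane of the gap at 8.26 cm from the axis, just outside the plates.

Between the plates the displacement current equals the wire current: I_d = 0.126 mA = 1.26×10^-4 A.
Outside the plates the loop encloses all of I_d, so B·2πr = μ₀ I_d and B = 3.05×10^-10 T.

3.05×10^-10 T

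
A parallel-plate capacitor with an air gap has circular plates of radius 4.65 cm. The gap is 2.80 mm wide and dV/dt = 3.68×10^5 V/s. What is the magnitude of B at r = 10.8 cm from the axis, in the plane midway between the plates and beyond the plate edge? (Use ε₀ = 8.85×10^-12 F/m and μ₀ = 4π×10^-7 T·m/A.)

dE/dt = (dV/dt)/d = 1.314×10^8 V/(m·s); I_d = ε₀(πR²)(dE/dt) = (8.85×10^-12)(6.793×10^-3)(1.314×10^8) = 7.900×10^-6 A.
With r > R the enclosed displacement current is the full I_d; B = μ₀ I_d / (2πr) = 1.46×10^-11 T.

1.46×10^-11 T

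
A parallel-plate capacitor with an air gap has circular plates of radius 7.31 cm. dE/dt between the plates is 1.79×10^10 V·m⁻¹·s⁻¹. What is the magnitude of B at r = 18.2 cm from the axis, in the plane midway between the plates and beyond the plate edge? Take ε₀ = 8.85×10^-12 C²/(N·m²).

Through the whole plate area (πR² = 0.01679 m²), I_d = ε₀ πR² dE/dt = 2.660×10^-3 A.
Outside the plates the loop encloses all of I_d, so B·2πr = μ₀ I_d and B = 2.92×10^-9 T.

2.92×10^-9 T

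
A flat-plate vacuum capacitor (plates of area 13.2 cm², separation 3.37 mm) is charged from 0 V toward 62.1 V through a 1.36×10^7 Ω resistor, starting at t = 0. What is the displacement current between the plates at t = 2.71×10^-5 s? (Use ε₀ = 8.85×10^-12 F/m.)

2.57×10^-6 A

C = ε₀A/d = (8.85×10^-12)(1.32×10^-3)/(3.37×10^-3) = 3.466×10^-12 F, so τ = RC = 4.714×10^-5 s.
The conduction current is I(t) = (V₀/R) e^(−t/τ), and the displacement current between the plates equals it.
t/τ = 0.5749; I_d = (62.1/1.36×10^7) · e^(−0.5749) = (4.566×10^-6)(0.5628) = 2.57×10^-6 A.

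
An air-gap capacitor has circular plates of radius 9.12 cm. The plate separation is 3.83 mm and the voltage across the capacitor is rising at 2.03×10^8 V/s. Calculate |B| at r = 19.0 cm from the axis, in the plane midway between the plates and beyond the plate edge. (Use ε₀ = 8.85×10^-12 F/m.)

1.29×10^-8 T

With E = V/d, dE/dt = 5.300×10^10 V/(m·s) and πR² = 0.02613 m², giving I_d = ε₀ πR² dE/dt = 0.01226 A.
Outside the plates the loop encloses all of I_d, so B·2πr = μ₀ I_d and B = 1.29×10^-8 T.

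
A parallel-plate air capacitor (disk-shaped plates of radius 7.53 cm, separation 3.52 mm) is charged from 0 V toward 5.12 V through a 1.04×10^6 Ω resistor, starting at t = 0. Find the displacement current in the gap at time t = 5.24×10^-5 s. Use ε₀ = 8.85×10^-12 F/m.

1.60×10^-6 A

C = ε₀A/d = (8.85×10^-12)(0.01781)/(3.52×10^-3) = 4.478×10^-11 F, so τ = RC = 4.657×10^-5 s.
The conduction current is I(t) = (V₀/R) e^(−t/τ), and the displacement current between the plates equals it.
t/τ = 1.125; I_d = (5.12/1.04×10^6) · e^(−1.125) = (4.923×10^-6)(0.3247) = 1.60×10^-6 A.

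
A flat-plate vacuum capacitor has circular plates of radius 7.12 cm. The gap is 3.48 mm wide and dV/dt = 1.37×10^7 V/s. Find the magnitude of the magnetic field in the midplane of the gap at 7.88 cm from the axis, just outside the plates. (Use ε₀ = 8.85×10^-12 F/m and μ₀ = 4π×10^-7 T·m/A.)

With E = V/d, dE/dt = 3.937×10^9 V/(m·s) and πR² = 0.01593 m², giving I_d = ε₀ πR² dE/dt = 5.550×10^-4 A.
With r > R the enclosed displacement current is the full I_d; B = μ₀ I_d / (2πr) = 1.41×10^-9 T.

1.41×10^-9 T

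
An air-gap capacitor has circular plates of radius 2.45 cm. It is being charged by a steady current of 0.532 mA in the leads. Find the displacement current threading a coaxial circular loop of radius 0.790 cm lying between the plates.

5.53×10^-5 A

No conduction current crosses the gap, so I_d there equals the 5.32×10^-4 A in the leads.
Since J_d is uniform, the enclosed fraction is (r/R)² = 0.1040, giving I_d,enc = 5.53×10^-5 A.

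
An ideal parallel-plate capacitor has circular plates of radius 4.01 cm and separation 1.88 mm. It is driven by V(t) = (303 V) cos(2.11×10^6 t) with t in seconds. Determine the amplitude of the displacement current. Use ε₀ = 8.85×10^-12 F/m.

C = ε₀A/d = (8.85×10^-12)(5.052×10^-3)/(1.88×10^-3) = 2.378×10^-11 F; ω = 2.11×10^6 rad/s.
I_d = C dV/dt, so |I_d|_max = C V₀ ω = (2.378×10^-11)(303)(2.11×10^6) = 0.0152 A.

0.0152 A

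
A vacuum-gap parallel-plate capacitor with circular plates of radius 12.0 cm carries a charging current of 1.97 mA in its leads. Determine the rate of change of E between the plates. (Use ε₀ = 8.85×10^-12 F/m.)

4.92×10^9 V/(m·s)

Charge continuity gives I_d = I = 1.97×10^-3 A between the plates.
Since I_d = ε₀ A dE/dt, dE/dt = I_d/(ε₀A) = (1.97×10^-3)/((8.85×10^-12)(0.04524)) = 4.92×10^9 V/(m·s).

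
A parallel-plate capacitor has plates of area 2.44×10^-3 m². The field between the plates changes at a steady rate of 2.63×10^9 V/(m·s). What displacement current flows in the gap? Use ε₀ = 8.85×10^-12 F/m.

I_d = ε₀ A (dE/dt) = (8.85×10^-12)(2.44×10^-3 m²)(2.63×10^9) = 5.68×10^-5 A.

5.68×10^-5 A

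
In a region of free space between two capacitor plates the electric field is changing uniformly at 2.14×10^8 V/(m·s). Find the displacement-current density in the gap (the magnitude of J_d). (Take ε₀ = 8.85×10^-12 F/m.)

The displacement-current density is ε₀ ∂E/∂t = (8.85×10^-12)(2.14×10^8) = 1.89×10^-3 A/m².

1.89×10^-3 A/m²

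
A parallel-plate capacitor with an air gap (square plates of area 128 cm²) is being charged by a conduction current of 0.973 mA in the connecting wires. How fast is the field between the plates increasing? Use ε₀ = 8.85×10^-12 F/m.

8.59×10^9 V/(m·s)

Charge continuity gives I_d = I = 9.73×10^-4 A between the plates.
Since I_d = ε₀ A dE/dt, dE/dt = I_d/(ε₀A) = (9.73×10^-4)/((8.85×10^-12)(0.0128)) = 8.59×10^9 V/(m·s).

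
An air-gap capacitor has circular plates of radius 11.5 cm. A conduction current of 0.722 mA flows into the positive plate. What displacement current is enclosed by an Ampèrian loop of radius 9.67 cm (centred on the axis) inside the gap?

By continuity the displacement current in the gap matches the conduction current: I_d = 7.22×10^-4 A.
The field is uniform, so I_d,enc = I_d (r/R)² = (7.22×10^-4)(9.67/11.5)² = 5.10×10^-4 A.

5.10×10^-4 A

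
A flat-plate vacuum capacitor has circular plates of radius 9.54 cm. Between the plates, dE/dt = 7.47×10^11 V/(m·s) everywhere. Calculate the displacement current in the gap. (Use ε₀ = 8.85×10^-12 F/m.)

I_d = ε₀ A (dE/dt) = (8.85×10^-12)(0.02859 m²)(7.47×10^11) = 0.189 A.

0.189 A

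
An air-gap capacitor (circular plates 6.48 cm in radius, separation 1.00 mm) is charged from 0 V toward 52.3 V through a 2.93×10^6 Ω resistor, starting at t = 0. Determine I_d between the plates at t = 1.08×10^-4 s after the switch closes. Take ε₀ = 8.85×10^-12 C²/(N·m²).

1.30×10^-5 A

With C = ε₀A/d = (8.85×10^-12)(0.01319)/(1.00×10^-3) = 1.167×10^-10 F, the time constant is τ = RC = 3.419×10^-4 s, so t/τ = 0.3159 and e^(−t/τ) = 0.7291.
I_d = I_cond = (V₀/R) e^(−t/τ) = (1.785×10^-5)(0.7291) = 1.30×10^-5 A.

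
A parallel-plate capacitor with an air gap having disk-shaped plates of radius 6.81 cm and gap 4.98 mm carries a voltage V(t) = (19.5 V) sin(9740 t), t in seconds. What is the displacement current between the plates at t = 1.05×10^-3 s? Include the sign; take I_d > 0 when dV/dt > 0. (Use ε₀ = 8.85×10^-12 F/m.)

-3.42×10^-6 A

C = ε₀A/d = (8.85×10^-12)(0.01457)/(4.98×10^-3) = 2.589×10^-11 F. dV/dt = V₀ω·cos(ωt); at ωt = 10.227 rad this factor is -0.6951.
I_d = C dV/dt = (2.589×10^-11)(19.5)(9740)(-0.6951) = -3.42×10^-6 A.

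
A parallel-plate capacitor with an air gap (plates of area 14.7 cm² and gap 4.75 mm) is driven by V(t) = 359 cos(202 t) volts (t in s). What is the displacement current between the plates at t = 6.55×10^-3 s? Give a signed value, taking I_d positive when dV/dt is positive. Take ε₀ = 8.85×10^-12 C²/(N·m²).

dV/dt = (359)(202)·−sin(1.3231) = -7.030×10^4 V/s.
I_d = C dV/dt with C = ε₀A/d = (8.85×10^-12)(1.47×10^-3)/(4.75×10^-3) = 2.739×10^-12 F, so I_d = (2.739×10^-12)(-7.030×10^4) = -1.93×10^-7 A.

-1.93×10^-7 A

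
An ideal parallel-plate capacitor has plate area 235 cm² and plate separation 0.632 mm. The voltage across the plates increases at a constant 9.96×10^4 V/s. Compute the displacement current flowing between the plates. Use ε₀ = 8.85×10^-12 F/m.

3.28×10^-5 A

The displacement current equals the charging current C dV/dt. With C = ε₀A/d = (8.85×10^-12)(0.0235)/(6.32×10^-4) = 3.291×10^-10 F, I_d = (3.291×10^-10)(9.96×10^4) = 3.28×10^-5 A.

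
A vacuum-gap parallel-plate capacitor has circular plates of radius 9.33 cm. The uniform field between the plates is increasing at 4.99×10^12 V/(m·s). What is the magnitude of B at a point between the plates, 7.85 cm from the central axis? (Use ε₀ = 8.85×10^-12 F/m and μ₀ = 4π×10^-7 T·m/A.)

Through the whole plate area (πR² = 0.02735 m²), I_d = ε₀ πR² dE/dt = 1.208 A.
An Ampèrian loop of radius r encloses a fraction (r/R)² of I_d. Then B·2πr = μ₀ I_d (r/R)², giving B = μ₀ I_d r/(2πR²) = 2.18×10^-6 T.

2.18×10^-6 T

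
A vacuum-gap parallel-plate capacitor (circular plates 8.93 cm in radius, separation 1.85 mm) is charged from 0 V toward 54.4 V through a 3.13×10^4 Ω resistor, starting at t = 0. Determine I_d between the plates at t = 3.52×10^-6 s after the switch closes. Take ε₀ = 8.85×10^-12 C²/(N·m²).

6.80×10^-4 A

C = ε₀A/d = (8.85×10^-12)(0.02505)/(1.85×10^-3) = 1.198×10^-10 F, so τ = RC = 3.750×10^-6 s.
The conduction current is I(t) = (V₀/R) e^(−t/τ), and the displacement current between the plates equals it.
t/τ = 0.9387; I_d = (54.4/3.13×10^4) · e^(−0.9387) = (1.738×10^-3)(0.3911) = 6.80×10^-4 A.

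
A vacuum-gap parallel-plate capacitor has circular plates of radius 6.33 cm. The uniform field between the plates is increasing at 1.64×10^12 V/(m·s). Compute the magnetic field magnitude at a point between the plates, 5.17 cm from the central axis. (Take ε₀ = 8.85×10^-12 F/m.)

4.71×10^-7 T

Total displacement current: I_d = ε₀(πR²)(dE/dt) = (8.85×10^-12)(0.01259)(1.64×10^12) = 0.1827 A.
An Ampèrian loop of radius r encloses a fraction (r/R)² of I_d. Then B·2πr = μ₀ I_d (r/R)², giving B = μ₀ I_d r/(2πR²) = 4.71×10^-7 T.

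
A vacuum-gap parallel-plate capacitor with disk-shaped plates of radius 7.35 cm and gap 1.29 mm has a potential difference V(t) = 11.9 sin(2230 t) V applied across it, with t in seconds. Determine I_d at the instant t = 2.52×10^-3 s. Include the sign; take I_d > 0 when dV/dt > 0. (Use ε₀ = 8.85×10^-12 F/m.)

dV/dt = (11.9)(2230)·cos(5.6196) = 2.091×10^4 V/s.
I_d = C dV/dt with C = ε₀A/d = (8.85×10^-12)(0.01697)/(1.29×10^-3) = 1.164×10^-10 F, so I_d = (1.164×10^-10)(2.091×10^4) = 2.43×10^-6 A.

2.43×10^-6 A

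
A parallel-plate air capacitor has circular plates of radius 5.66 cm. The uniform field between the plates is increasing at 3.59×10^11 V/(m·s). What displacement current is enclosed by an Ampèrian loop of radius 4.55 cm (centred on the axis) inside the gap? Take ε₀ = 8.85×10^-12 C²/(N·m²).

0.0207 A

I_d = ε₀ dΦ_E/dt = ε₀ πR² (dE/dt) = (8.85×10^-12)(0.01006)(3.59×10^11) = 0.03196 A through the full plate area.
Through an area πr² the displacement current is I_d·(πr²/πR²) = I_d (r/R)² = 0.0207 A.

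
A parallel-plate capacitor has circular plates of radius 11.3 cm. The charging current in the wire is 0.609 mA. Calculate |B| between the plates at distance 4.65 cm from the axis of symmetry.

4.44×10^-10 T

Between the plates the displacement current equals the wire current: I_d = 0.609 mA = 6.09×10^-4 A.
For r < R the Ampère–Maxwell law gives B(2πr) = μ₀ I_d (r²/R²), so B = μ₀ I_d r/(2πR²) = (4π×10^-7)(6.09×10^-4)(0.0465)/(2π·0.113²) = 4.44×10^-10 T.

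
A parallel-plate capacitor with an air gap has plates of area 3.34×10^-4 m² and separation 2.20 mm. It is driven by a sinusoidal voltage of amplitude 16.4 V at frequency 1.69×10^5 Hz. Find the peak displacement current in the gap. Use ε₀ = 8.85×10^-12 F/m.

C = ε₀A/d = (8.85×10^-12)(3.34×10^-4)/(2.20×10^-3) = 1.344×10^-12 F; ω = 2πf = 1.062×10^6 rad/s.
I_d = C dV/dt, so |I_d|_max = C V₀ ω = (1.344×10^-12)(16.4)(1.062×10^6) = 2.34×10^-5 A.

2.34×10^-5 A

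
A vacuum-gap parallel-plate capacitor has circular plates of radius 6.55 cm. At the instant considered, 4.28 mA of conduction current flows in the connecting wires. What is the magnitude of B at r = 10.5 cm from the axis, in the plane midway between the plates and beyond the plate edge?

No conduction current crosses the gap, so I_d there equals the 4.28×10^-3 A in the leads.
For r ≥ R the full I_d is enclosed: B = μ₀ I_d/(2πr) = (4π×10^-7)(4.28×10^-3)/(2π·0.105) = 8.15×10^-9 T.

8.15×10^-9 T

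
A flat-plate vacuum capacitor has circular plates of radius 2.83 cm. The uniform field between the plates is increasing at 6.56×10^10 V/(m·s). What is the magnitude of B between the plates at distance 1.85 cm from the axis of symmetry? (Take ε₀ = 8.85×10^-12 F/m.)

6.75×10^-9 T

Total displacement current: I_d = ε₀(πR²)(dE/dt) = (8.85×10^-12)(2.516×10^-3)(6.56×10^10) = 1.461×10^-3 A.
An Ampèrian loop of radius r encloses a fraction (r/R)² of I_d. Then B·2πr = μ₀ I_d (r/R)², giving B = μ₀ I_d r/(2πR²) = 6.75×10^-9 T.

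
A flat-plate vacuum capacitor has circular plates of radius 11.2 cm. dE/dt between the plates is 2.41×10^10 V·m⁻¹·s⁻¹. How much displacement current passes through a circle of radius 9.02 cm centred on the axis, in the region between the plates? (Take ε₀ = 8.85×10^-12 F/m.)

5.45×10^-3 A

Through the whole plate area (πR² = 0.03941 m²), I_d = ε₀ πR² dE/dt = 8.406×10^-3 A.
Through an area πr² the displacement current is I_d·(πr²/πR²) = I_d (r/R)² = 5.45×10^-3 A.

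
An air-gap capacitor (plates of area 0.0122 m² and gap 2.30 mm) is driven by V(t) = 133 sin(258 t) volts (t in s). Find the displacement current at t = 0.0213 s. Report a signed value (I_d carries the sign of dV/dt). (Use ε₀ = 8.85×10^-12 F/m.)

dV/dt = (133)(258)·cos(5.4954) = 2.421×10^4 V/s.
I_d = C dV/dt with C = ε₀A/d = (8.85×10^-12)(0.0122)/(2.30×10^-3) = 4.694×10^-11 F, so I_d = (4.694×10^-11)(2.421×10^4) = 1.14×10^-6 A.

1.14×10^-6 A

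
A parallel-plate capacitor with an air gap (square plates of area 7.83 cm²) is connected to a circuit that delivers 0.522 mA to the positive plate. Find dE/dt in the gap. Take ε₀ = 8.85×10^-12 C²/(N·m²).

7.53×10^10 V/(m·s)

By continuity, I_d in the gap equals the 0.522 mA flowing in the wire.
Inverting I_d = ε₀ A dE/dt gives dE/dt = 5.22×10^-4 / (8.85×10^-12 · 7.83×10^-4) = 7.53×10^10 V/(m·s).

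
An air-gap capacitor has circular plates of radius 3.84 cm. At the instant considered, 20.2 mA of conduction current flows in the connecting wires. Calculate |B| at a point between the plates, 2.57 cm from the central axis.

No conduction current crosses the gap, so I_d there equals the 0.0202 A in the leads.
∮B·dl = μ₀ I_d,enc with I_d,enc = I_d r²/R² = 9.048×10^-3 A; so B = μ₀ I_d,enc/(2πr) = 7.04×10^-8 T.

7.04×10^-8 T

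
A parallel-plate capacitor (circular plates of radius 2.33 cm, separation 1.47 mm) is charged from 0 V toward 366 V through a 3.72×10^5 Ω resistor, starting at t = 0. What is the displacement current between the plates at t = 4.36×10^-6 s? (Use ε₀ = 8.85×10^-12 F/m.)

3.14×10^-4 A

C = ε₀A/d = (8.85×10^-12)(1.706×10^-3)/(1.47×10^-3) = 1.027×10^-11 F and τ = RC = 3.820×10^-6 s. I_d in the gap equals the RC charging current.
I_d(t) = (V₀/R) e^(−t/τ) = 9.839×10^-4 · e^(−1.141) = 3.14×10^-4 A.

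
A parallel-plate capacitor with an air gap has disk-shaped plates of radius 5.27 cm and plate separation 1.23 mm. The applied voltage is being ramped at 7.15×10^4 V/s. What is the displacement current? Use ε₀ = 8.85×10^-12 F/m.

The displacement current equals the charging current C dV/dt. With C = ε₀A/d = (8.85×10^-12)(8.725×10^-3)/(1.23×10^-3) = 6.278×10^-11 F, I_d = (6.278×10^-11)(7.15×10^4) = 4.49×10^-6 A.

4.49×10^-6 A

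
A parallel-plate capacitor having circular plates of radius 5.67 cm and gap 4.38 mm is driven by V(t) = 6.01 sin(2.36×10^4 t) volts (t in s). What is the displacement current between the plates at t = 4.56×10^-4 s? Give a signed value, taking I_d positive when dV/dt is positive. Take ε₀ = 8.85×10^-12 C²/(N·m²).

C = ε₀A/d = (8.85×10^-12)(0.01010)/(4.38×10^-3) = 2.041×10^-11 F. dV/dt = V₀ω·cos(ωt); at ωt = 10.7616 rad this factor is -0.2318.
I_d = C dV/dt = (2.041×10^-11)(6.01)(2.36×10^4)(-0.2318) = -6.71×10^-7 A.

-6.71×10^-7 A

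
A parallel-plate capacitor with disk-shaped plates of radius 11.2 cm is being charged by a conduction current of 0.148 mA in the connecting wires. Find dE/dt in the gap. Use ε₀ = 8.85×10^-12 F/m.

4.24×10^8 V/(m·s)

By continuity, I_d in the gap equals the 0.148 mA flowing in the wire.
Inverting I_d = ε₀ A dE/dt gives dE/dt = 1.48×10^-4 / (8.85×10^-12 · 0.03941) = 4.24×10^8 V/(m·s).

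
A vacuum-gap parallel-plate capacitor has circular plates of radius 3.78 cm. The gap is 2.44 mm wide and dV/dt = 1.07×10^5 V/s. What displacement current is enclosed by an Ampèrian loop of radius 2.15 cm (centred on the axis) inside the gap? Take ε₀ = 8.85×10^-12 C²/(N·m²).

5.64×10^-7 A

With E = V/d, dE/dt = 4.385×10^7 V/(m·s) and πR² = 4.489×10^-3 m², giving I_d = ε₀ πR² dE/dt = 1.742×10^-6 A.
The field is uniform, so I_d,enc = I_d (r/R)² = (1.742×10^-6)(2.15/3.78)² = 5.64×10^-7 A.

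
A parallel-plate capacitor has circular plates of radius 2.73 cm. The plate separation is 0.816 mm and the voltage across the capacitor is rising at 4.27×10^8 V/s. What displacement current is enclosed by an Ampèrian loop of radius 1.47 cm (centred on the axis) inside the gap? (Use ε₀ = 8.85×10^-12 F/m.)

3.14×10^-3 A

dE/dt = (dV/dt)/d = 5.233×10^11 V/(m·s); I_d = ε₀(πR²)(dE/dt) = (8.85×10^-12)(2.341×10^-3)(5.233×10^11) = 0.01084 A.
Through an area πr² the displacement current is I_d·(πr²/πR²) = I_d (r/R)² = 3.14×10^-3 A.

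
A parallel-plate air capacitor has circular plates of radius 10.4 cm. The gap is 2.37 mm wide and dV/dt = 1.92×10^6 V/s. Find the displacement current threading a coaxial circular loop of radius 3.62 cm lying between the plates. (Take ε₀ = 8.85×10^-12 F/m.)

dE/dt = (dV/dt)/d = 8.101×10^8 V/(m·s); I_d = ε₀(πR²)(dE/dt) = (8.85×10^-12)(0.03398)(8.101×10^8) = 2.436×10^-4 A.
The field is uniform, so I_d,enc = I_d (r/R)² = (2.436×10^-4)(3.62/10.4)² = 2.95×10^-5 A.

2.95×10^-5 A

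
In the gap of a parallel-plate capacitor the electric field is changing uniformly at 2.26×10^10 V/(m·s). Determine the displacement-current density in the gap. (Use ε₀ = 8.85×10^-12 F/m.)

0.200 A/m²

J_d = ε₀ dE/dt = (8.85×10^-12)(2.26×10^10) = 0.200 A/m².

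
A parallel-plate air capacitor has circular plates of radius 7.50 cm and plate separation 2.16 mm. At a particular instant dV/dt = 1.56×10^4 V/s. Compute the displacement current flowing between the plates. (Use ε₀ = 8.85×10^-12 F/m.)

1.13×10^-6 A

The displacement current equals the charging current C dV/dt. With C = ε₀A/d = (8.85×10^-12)(0.01767)/(2.16×10^-3) = 7.240×10^-11 F, I_d = (7.240×10^-11)(1.56×10^4) = 1.13×10^-6 A.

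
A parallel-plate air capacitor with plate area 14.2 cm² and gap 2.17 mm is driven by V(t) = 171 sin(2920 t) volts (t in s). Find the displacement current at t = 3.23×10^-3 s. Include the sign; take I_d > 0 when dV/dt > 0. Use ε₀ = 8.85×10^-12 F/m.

-2.89×10^-6 A

C = ε₀A/d = (8.85×10^-12)(1.42×10^-3)/(2.17×10^-3) = 5.791×10^-12 F. dV/dt = V₀ω·cos(ωt); at ωt = 9.4316 rad this factor is -1.000.
I_d = C dV/dt = (5.791×10^-12)(171)(2920)(-1.000) = -2.89×10^-6 A.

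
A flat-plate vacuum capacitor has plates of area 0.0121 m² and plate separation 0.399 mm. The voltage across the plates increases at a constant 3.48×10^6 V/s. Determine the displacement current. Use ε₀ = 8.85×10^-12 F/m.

9.34×10^-4 A

C = ε₀A/d = (8.85×10^-12)(0.0121)/(3.99×10^-4) = 2.684×10^-10 F.
I_d = C dV/dt = (2.684×10^-10)(3.48×10^6) = 9.34×10^-4 A.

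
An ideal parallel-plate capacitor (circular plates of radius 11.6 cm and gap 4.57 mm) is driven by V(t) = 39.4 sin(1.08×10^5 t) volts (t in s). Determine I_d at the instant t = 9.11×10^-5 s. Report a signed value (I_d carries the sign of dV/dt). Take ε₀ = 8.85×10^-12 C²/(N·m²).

dE/dt = (V₀ω/d)·cos(ωt) with ωt = 9.8388 rad: (39.4)(1.08×10^5)(-0.9155)/(4.57×10^-3) = -8.524×10^8 V/(m·s).
I_d = ε₀ A dE/dt = (8.85×10^-12)(0.04227)(-8.524×10^8) = -3.19×10^-4 A.

-3.19×10^-4 A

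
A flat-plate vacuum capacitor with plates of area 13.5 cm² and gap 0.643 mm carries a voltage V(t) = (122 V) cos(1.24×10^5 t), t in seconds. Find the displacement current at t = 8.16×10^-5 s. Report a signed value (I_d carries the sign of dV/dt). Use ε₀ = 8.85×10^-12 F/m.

dE/dt = (V₀ω/d)·−sin(ωt) with ωt = 10.1184 rad: (122)(1.24×10^5)(0.6393)/(6.43×10^-4) = 1.504×10^10 V/(m·s).
I_d = ε₀ A dE/dt = (8.85×10^-12)(1.35×10^-3)(1.504×10^10) = 1.80×10^-4 A.

1.80×10^-4 A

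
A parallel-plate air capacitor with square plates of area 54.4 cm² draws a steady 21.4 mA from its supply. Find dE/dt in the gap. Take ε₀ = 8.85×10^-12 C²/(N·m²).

By continuity, I_d in the gap equals the 21.4 mA flowing in the wire.
Inverting I_d = ε₀ A dE/dt gives dE/dt = 0.0214 / (8.85×10^-12 · 5.44×10^-3) = 4.44×10^11 V/(m·s).

4.44×10^11 V/(m·s)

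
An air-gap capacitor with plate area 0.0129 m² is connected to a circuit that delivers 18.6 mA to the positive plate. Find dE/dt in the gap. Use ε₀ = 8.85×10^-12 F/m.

1.63×10^11 V/(m·s)

By continuity, I_d in the gap equals the 18.6 mA flowing in the wire.
Then dE/dt = I_d/(ε₀A) = 1.63×10^11 V/(m·s).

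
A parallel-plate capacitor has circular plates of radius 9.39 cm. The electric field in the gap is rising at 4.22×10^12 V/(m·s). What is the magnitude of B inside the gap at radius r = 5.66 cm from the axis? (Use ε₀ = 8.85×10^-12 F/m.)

Total displacement current: I_d = ε₀(πR²)(dE/dt) = (8.85×10^-12)(0.02770)(4.22×10^12) = 1.035 A.
For r < R the Ampère–Maxwell law gives B(2πr) = μ₀ I_d (r²/R²), so B = μ₀ I_d r/(2πR²) = (4π×10^-7)(1.035)(0.0566)/(2π·0.0939²) = 1.33×10^-6 T.

1.33×10^-6 T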